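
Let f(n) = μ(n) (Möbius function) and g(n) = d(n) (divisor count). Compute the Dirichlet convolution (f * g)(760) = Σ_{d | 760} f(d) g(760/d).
(μ * d)(760) = 1

Divisors of 760: [1, 2, 4, 5, 8, 10, 19, 20, 38, 40, 76, 95, 152, 190, 380, 760]. For each d | 760:
  d = 1: μ(1) · d(760/1) = 1 · 16 = 16
  d = 2: μ(2) · d(760/2) = -1 · 12 = -12
  d = 4: μ(4) · d(760/4) = 0 · 8 = 0
  d = 5: μ(5) · d(760/5) = -1 · 8 = -8
  d = 8: μ(8) · d(760/8) = 0 · 4 = 0
  d = 10: μ(10) · d(760/10) = 1 · 6 = 6
  d = 19: μ(19) · d(760/19) = -1 · 8 = -8
  d = 20: μ(20) · d(760/20) = 0 · 4 = 0
  d = 38: μ(38) · d(760/38) = 1 · 6 = 6
  d = 40: μ(40) · d(760/40) = 0 · 2 = 0
  d = 76: μ(76) · d(760/76) = 0 · 4 = 0
  d = 95: μ(95) · d(760/95) = 1 · 4 = 4
  d = 152: μ(152) · d(760/152) = 0 · 2 = 0
  d = 190: μ(190) · d(760/190) = -1 · 3 = -3
  d = 380: μ(380) · d(760/380) = 0 · 2 = 0
  d = 760: μ(760) · d(760/760) = 0 · 1 = 0
Summing: (μ * d)(760) = 16 + -12 + 0 + -8 + 0 + 6 + -8 + 0 + 6 + 0 + 0 + 4 + 0 + -3 + 0 + 0 = 1.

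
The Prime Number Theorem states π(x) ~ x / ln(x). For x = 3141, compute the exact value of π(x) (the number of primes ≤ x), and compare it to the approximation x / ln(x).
π(3141) = 446;  x/ln(x) ≈ 390.08;  relative error ≈ 12.54%.

Directly count primes up to 3141: π(3141) = 446. The PNT approximation gives 3141/ln(3141) ≈ 3141/8.05230 ≈ 390.08. Relative error (π(x) − x/ln(x)) / π(x) ≈ 12.54%; the approximation is known to undercount slightly (Li(x) is a better estimate).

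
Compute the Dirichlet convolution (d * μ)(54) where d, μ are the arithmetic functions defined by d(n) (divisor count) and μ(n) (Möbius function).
(d * μ)(54) = 1

Divisors of 54: [1, 2, 3, 6, 9, 18, 27, 54]. For each d | 54:
  d = 1: d(1) · μ(54/1) = 1 · 0 = 0
  d = 2: d(2) · μ(54/2) = 2 · 0 = 0
  d = 3: d(3) · μ(54/3) = 2 · 0 = 0
  d = 6: d(6) · μ(54/6) = 4 · 0 = 0
  d = 9: d(9) · μ(54/9) = 3 · 1 = 3
  d = 18: d(18) · μ(54/18) = 6 · -1 = -6
  d = 27: d(27) · μ(54/27) = 4 · -1 = -4
  d = 54: d(54) · μ(54/54) = 8 · 1 = 8
Summing: (d * μ)(54) = 0 + 0 + 0 + 0 + 3 + -6 + -4 + 8 = 1.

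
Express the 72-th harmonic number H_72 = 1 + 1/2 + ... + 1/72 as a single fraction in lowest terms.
H_72 = 9112469359293533278712889630349/1874681189225708508850515710400

Direct summation: H_72 = 1 + 1/2 + ... + 1/72. The least common denominator is lcm(1, ..., 72) = 5624043567677125526551547131200; over this denominator the numerator is 5624043567677125526551547131200 + 2812021783838562763275773565600 + 1874681189225708508850515710400 + 1406010891919281381637886782800 + 1124808713535425105310309426240 + 937340594612854254425257855200 + 803434795382446503793078161600 + 703005445959640690818943391400 + 624893729741902836283505236800 + 562404356767712552655154713120 + 511276687970647775141049739200 + 468670297306427127212628927600 + 432618735975163502042426702400 + 401717397691223251896539080800 + 374936237845141701770103142080 + 351502722979820345409471695700 + 330826092216301501561855713600 + 312446864870951418141752618400 + 296002293035638185607976164800 + 281202178383856276327577356560 + 267811598460815501264359387200 + 255638343985323887570524869600 + 244523633377266327241371614400 + 234335148653213563606314463800 + 224961742707085021062061885248 + 216309367987581751021213351200 + 208297909913967612094501745600 + 200858698845611625948269540400 + 193932536816452604363846452800 + 187468118922570850885051571040 + 181420760247649210533920875200 + 175751361489910172704735847850 + 170425562656882591713683246400 + 165413046108150750780927856800 + 160686959076489300758615632320 + 156223432435475709070876309200 + 152001177504787176393285057600 + 148001146517819092803988082400 + 144206245325054500680808900800 + 140601089191928138163788678280 + 137171794333588427476867003200 + 133905799230407750632179693600 + 130791710876212221547710398400 + 127819171992661943785262434800 + 124978745948380567256701047360 + 122261816688633163620685807200 + 119660501439938840990458449600 + 117167574326606781803157231900 + 114776399340349500541868308800 + 112480871353542510531030942624 + 110275364072100500520618571200 + 108154683993790875510606675600 + 106114029578813689180217870400 + 104148954956983806047250872800 + 102255337594129555028209947840 + 100429349422805812974134770200 + 98667431011879395202658721600 + 96966268408226302181923226400 + 95322772333510602144941476800 + 93734059461285425442525785520 + 92197435535690582402484379200 + 90710380123824605266960437600 + 89270532820271833754786462400 + 87875680744955086352367923925 + 86523747195032700408485340480 + 85212781328441295856841623200 + 83940948771300380993306673600 + 82706523054075375390463928400 + 81507877792422109080457204800 + 80343479538244650379307816160 + 79211881234889091923261227200 + 78111716217737854535438154600 = 27337408077880599836138668891047, so H_72 = 27337408077880599836138668891047/5624043567677125526551547131200; reducing by gcd(27337408077880599836138668891047, 5624043567677125526551547131200) = 3 gives 9112469359293533278712889630349/1874681189225708508850515710400 ≈ 4.86081. (The PNT-adjacent estimate ln(72) + γ ≈ 4.85388 matches within O(1/n).)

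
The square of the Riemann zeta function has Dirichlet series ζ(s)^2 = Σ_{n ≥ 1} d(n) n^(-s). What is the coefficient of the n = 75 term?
d(75) = 6

ζ(s)^2 = (Σ 1/m^s)(Σ 1/k^s). The coefficient of 1/n^s in the product is the number of ordered pairs (m, k) with mk = n, which equals d(n). For n = 75, divisors are [1, 3, 5, 15, 25, 75], so d(75) = 6.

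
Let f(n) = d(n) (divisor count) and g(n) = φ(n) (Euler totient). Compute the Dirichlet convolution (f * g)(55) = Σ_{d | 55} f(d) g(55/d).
(d * φ)(55) = 72

Divisors of 55: [1, 5, 11, 55]. For each d | 55:
  d = 1: d(1) · φ(55/1) = 1 · 40 = 40
  d = 5: d(5) · φ(55/5) = 2 · 10 = 20
  d = 11: d(11) · φ(55/11) = 2 · 4 = 8
  d = 55: d(55) · φ(55/55) = 4 · 1 = 4
Summing: (d * φ)(55) = 40 + 20 + 8 + 4 = 72.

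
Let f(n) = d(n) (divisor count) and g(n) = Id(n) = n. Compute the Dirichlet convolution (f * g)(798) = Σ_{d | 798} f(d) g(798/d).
(d * Id)(798) = 3780

Divisors of 798: [1, 2, 3, 6, 7, 14, 19, 21, 38, 42, 57, 114, 133, 266, 399, 798]. For each d | 798:
  d = 1: d(1) · Id(798/1) = 1 · 798 = 798
  d = 2: d(2) · Id(798/2) = 2 · 399 = 798
  d = 3: d(3) · Id(798/3) = 2 · 266 = 532
  d = 6: d(6) · Id(798/6) = 4 · 133 = 532
  d = 7: d(7) · Id(798/7) = 2 · 114 = 228
  d = 14: d(14) · Id(798/14) = 4 · 57 = 228
  d = 19: d(19) · Id(798/19) = 2 · 42 = 84
  d = 21: d(21) · Id(798/21) = 4 · 38 = 152
  d = 38: d(38) · Id(798/38) = 4 · 21 = 84
  d = 42: d(42) · Id(798/42) = 8 · 19 = 152
  d = 57: d(57) · Id(798/57) = 4 · 14 = 56
  d = 114: d(114) · Id(798/114) = 8 · 7 = 56
  d = 133: d(133) · Id(798/133) = 4 · 6 = 24
  d = 266: d(266) · Id(798/266) = 8 · 3 = 24
  d = 399: d(399) · Id(798/399) = 8 · 2 = 16
  d = 798: d(798) · Id(798/798) = 16 · 1 = 16
Summing: (d * Id)(798) = 798 + 798 + 532 + 532 + 228 + 228 + 84 + 152 + 84 + 152 + 56 + 56 + 24 + 24 + 16 + 16 = 3780.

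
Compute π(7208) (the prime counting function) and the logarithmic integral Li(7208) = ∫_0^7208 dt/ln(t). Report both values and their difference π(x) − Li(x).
π(7208) = 920;  Li(7208) ≈ 937.78;  π(x) − Li(x) ≈ -17.78.

Direct count of primes ≤ 7208 gives π(7208) = 920. Numerical evaluation of the logarithmic integral gives Li(7208) ≈ 937.78. The difference π(x) − Li(x) ≈ -17.78 is typically negative for small/moderate x (Li(x) overestimates), though Littlewood's theorem shows this sign changes infinitely often.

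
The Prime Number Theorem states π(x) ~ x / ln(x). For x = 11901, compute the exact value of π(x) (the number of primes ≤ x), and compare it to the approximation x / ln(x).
π(11901) = 1425;  x/ln(x) ≈ 1268.17;  relative error ≈ 11.01%.

Directly count primes up to 11901: π(11901) = 1425. The PNT approximation gives 11901/ln(11901) ≈ 11901/9.38438 ≈ 1268.17. Relative error (π(x) − x/ln(x)) / π(x) ≈ 11.01%; the approximation is known to undercount slightly (Li(x) is a better estimate).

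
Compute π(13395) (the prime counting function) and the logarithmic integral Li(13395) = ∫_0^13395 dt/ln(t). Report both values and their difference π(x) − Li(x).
π(13395) = 1587;  Li(13395) ≈ 1608.74;  π(x) − Li(x) ≈ -21.74.

Direct count of primes ≤ 13395 gives π(13395) = 1587. Numerical evaluation of the logarithmic integral gives Li(13395) ≈ 1608.74. The difference π(x) − Li(x) ≈ -21.74 is typically negative for small/moderate x (Li(x) overestimates), though Littlewood's theorem shows this sign changes infinitely often.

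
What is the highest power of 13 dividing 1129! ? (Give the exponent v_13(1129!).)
v_13(1129!) = 92

Legendre's formula: v_p(n!) = Σ_{k ≥ 1} ⌊n / p^k⌋. For p = 13, n = 1129, the terms are:
  ⌊1129/13^1⌋ = ⌊1129/13⌋ = 86
  ⌊1129/13^2⌋ = ⌊1129/169⌋ = 6
(the next term ⌊1129/13^3⌋ = 0, terminating the sum). Summing: v_13(1129!) = 86 + 6 = 92.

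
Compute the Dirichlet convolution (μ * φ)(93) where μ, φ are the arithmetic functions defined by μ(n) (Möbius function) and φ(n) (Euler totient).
(μ * φ)(93) = 29

Divisors of 93: [1, 3, 31, 93]. For each d | 93:
  d = 1: μ(1) · φ(93/1) = 1 · 60 = 60
  d = 3: μ(3) · φ(93/3) = -1 · 30 = -30
  d = 31: μ(31) · φ(93/31) = -1 · 2 = -2
  d = 93: μ(93) · φ(93/93) = 1 · 1 = 1
Summing: (μ * φ)(93) = 60 + -30 + -2 + 1 = 29.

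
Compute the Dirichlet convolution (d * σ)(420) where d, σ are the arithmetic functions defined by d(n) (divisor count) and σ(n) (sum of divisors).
(d * σ)(420) = 7680

Divisors of 420: [1, 2, 3, 4, 5, 6, 7, 10, 12, 14, 15, 20, 21, 28, 30, 35, 42, 60, 70, 84, 105, 140, 210, 420]. For each d | 420:
  d = 1: d(1) · σ(420/1) = 1 · 1344 = 1344
  d = 2: d(2) · σ(420/2) = 2 · 576 = 1152
  d = 3: d(3) · σ(420/3) = 2 · 336 = 672
  d = 4: d(4) · σ(420/4) = 3 · 192 = 576
  d = 5: d(5) · σ(420/5) = 2 · 224 = 448
  d = 6: d(6) · σ(420/6) = 4 · 144 = 576
  d = 7: d(7) · σ(420/7) = 2 · 168 = 336
  d = 10: d(10) · σ(420/10) = 4 · 96 = 384
  d = 12: d(12) · σ(420/12) = 6 · 48 = 288
  d = 14: d(14) · σ(420/14) = 4 · 72 = 288
  d = 15: d(15) · σ(420/15) = 4 · 56 = 224
  d = 20: d(20) · σ(420/20) = 6 · 32 = 192
  d = 21: d(21) · σ(420/21) = 4 · 42 = 168
  d = 28: d(28) · σ(420/28) = 6 · 24 = 144
  d = 30: d(30) · σ(420/30) = 8 · 24 = 192
  d = 35: d(35) · σ(420/35) = 4 · 28 = 112
  d = 42: d(42) · σ(420/42) = 8 · 18 = 144
  d = 60: d(60) · σ(420/60) = 12 · 8 = 96
  d = 70: d(70) · σ(420/70) = 8 · 12 = 96
  d = 84: d(84) · σ(420/84) = 12 · 6 = 72
  d = 105: d(105) · σ(420/105) = 8 · 7 = 56
  d = 140: d(140) · σ(420/140) = 12 · 4 = 48
  d = 210: d(210) · σ(420/210) = 16 · 3 = 48
  d = 420: d(420) · σ(420/420) = 24 · 1 = 24
Summing: (d * σ)(420) = 1344 + 1152 + 672 + 576 + 448 + 576 + 336 + 384 + 288 + 288 + 224 + 192 + 168 + 144 + 192 + 112 + 144 + 96 + 96 + 72 + 56 + 48 + 48 + 24 = 7680.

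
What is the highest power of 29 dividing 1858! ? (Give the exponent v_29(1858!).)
v_29(1858!) = 66

Legendre's formula: v_p(n!) = Σ_{k ≥ 1} ⌊n / p^k⌋. For p = 29, n = 1858, the terms are:
  ⌊1858/29^1⌋ = ⌊1858/29⌋ = 64
  ⌊1858/29^2⌋ = ⌊1858/841⌋ = 2
(the next term ⌊1858/29^3⌋ = 0, terminating the sum). Summing: v_29(1858!) = 64 + 2 = 66.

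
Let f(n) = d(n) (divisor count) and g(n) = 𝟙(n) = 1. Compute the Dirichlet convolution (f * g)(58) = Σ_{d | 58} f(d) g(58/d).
(d * 𝟙)(58) = 9

Divisors of 58: [1, 2, 29, 58]. For each d | 58:
  d = 1: d(1) · 𝟙(58/1) = 1 · 1 = 1
  d = 2: d(2) · 𝟙(58/2) = 2 · 1 = 2
  d = 29: d(29) · 𝟙(58/29) = 2 · 1 = 2
  d = 58: d(58) · 𝟙(58/58) = 4 · 1 = 4
Summing: (d * 𝟙)(58) = 1 + 2 + 2 + 4 = 9.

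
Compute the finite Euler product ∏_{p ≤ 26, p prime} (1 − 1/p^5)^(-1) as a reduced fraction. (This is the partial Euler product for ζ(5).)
∏ = 582482264223124461788463317320875/561738592476112179351889397970176

The primes p ≤ 26 are [2, 3, 5, 7, 11, 13, 17, 19, 23]. For each prime, (1 − 1/p^5)^(-1) = p^5 / (p^5 − 1). The product is (1 − 1/2^5)^(-1), (1 − 1/3^5)^(-1), (1 − 1/5^5)^(-1), (1 − 1/7^5)^(-1), (1 − 1/11^5)^(-1), (1 − 1/13^5)^(-1), (1 − 1/17^5)^(-1), (1 − 1/19^5)^(-1), (1 − 1/23^5)^(-1) = ∏ p^5 / (p^5 − 1) = 582482264223124461788463317320875/561738592476112179351889397970176.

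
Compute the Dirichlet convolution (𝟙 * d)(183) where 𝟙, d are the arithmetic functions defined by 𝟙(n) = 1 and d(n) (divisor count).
(𝟙 * d)(183) = 9

Divisors of 183: [1, 3, 61, 183]. For each d | 183:
  d = 1: 𝟙(1) · d(183/1) = 1 · 4 = 4
  d = 3: 𝟙(3) · d(183/3) = 1 · 2 = 2
  d = 61: 𝟙(61) · d(183/61) = 1 · 2 = 2
  d = 183: 𝟙(183) · d(183/183) = 1 · 1 = 1
Summing: (𝟙 * d)(183) = 4 + 2 + 2 + 1 = 9.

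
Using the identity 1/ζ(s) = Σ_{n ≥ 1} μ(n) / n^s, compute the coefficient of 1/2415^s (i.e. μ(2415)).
μ(2415) = 1

Factor n = 2415 = 3 · 5 · 7 · 23. μ(n) = 0 if any exponent ≥ 2 (not squarefree); otherwise μ(n) = (−1)^{ω(n)} where ω(n) is the number of distinct prime factors. Applying: μ(2415) = 1.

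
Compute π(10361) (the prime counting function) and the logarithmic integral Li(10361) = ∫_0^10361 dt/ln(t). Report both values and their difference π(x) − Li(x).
π(10361) = 1271;  Li(10361) ≈ 1285.26;  π(x) − Li(x) ≈ -14.26.

Direct count of primes ≤ 10361 gives π(10361) = 1271. Numerical evaluation of the logarithmic integral gives Li(10361) ≈ 1285.26. The difference π(x) − Li(x) ≈ -14.26 is typically negative for small/moderate x (Li(x) overestimates), though Littlewood's theorem shows this sign changes infinitely often.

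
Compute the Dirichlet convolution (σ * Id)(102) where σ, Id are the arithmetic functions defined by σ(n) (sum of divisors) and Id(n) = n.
(σ * Id)(102) = 1225

Divisors of 102: [1, 2, 3, 6, 17, 34, 51, 102]. For each d | 102:
  d = 1: σ(1) · Id(102/1) = 1 · 102 = 102
  d = 2: σ(2) · Id(102/2) = 3 · 51 = 153
  d = 3: σ(3) · Id(102/3) = 4 · 34 = 136
  d = 6: σ(6) · Id(102/6) = 12 · 17 = 204
  d = 17: σ(17) · Id(102/17) = 18 · 6 = 108
  d = 34: σ(34) · Id(102/34) = 54 · 3 = 162
  d = 51: σ(51) · Id(102/51) = 72 · 2 = 144
  d = 102: σ(102) · Id(102/102) = 216 · 1 = 216
Summing: (σ * Id)(102) = 102 + 153 + 136 + 204 + 108 + 162 + 144 + 216 = 1225.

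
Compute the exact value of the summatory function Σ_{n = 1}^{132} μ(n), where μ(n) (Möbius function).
Σ_{n ≤ 132} μ(n) = -3

Compute μ(n) for each 1 ≤ n ≤ 132: μ(1) = 1, μ(2) = -1, μ(3) = -1, μ(4) = 0, μ(5) = -1, μ(6) = 1, μ(7) = -1, μ(8) = 0, μ(9) = 0, μ(10) = 1, μ(11) = -1, μ(12) = 0, μ(13) = -1, μ(14) = 1, μ(15) = 1, μ(16) = 0, μ(17) = -1, μ(18) = 0, μ(19) = -1, μ(20) = 0, μ(21) = 1, μ(22) = 1, μ(23) = -1, μ(24) = 0, μ(25) = 0, μ(26) = 1, μ(27) = 0, μ(28) = 0, μ(29) = -1, μ(30) = -1, μ(31) = -1, μ(32) = 0, μ(33) = 1, μ(34) = 1, μ(35) = 1, μ(36) = 0, μ(37) = -1, μ(38) = 1, μ(39) = 1, μ(40) = 0, μ(41) = -1, μ(42) = -1, μ(43) = -1, μ(44) = 0, μ(45) = 0, μ(46) = 1, μ(47) = -1, μ(48) = 0, μ(49) = 0, μ(50) = 0, μ(51) = 1, μ(52) = 0, μ(53) = -1, μ(54) = 0, μ(55) = 1, μ(56) = 0, μ(57) = 1, μ(58) = 1, μ(59) = -1, μ(60) = 0, μ(61) = -1, μ(62) = 1, μ(63) = 0, μ(64) = 0, μ(65) = 1, μ(66) = -1, μ(67) = -1, μ(68) = 0, μ(69) = 1, μ(70) = -1, μ(71) = -1, μ(72) = 0, μ(73) = -1, μ(74) = 1, μ(75) = 0, μ(76) = 0, μ(77) = 1, μ(78) = -1, μ(79) = -1, μ(80) = 0, μ(81) = 0, μ(82) = 1, μ(83) = -1, μ(84) = 0, μ(85) = 1, μ(86) = 1, μ(87) = 1, μ(88) = 0, μ(89) = -1, μ(90) = 0, μ(91) = 1, μ(92) = 0, μ(93) = 1, μ(94) = 1, μ(95) = 1, μ(96) = 0, μ(97) = -1, μ(98) = 0, μ(99) = 0, μ(100) = 0, μ(101) = -1, μ(102) = -1, μ(103) = -1, μ(104) = 0, μ(105) = -1, μ(106) = 1, μ(107) = -1, μ(108) = 0, μ(109) = -1, μ(110) = -1, μ(111) = 1, μ(112) = 0, μ(113) = -1, μ(114) = -1, μ(115) = 1, μ(116) = 0, μ(117) = 0, μ(118) = 1, μ(119) = 1, μ(120) = 0, μ(121) = 0, μ(122) = 1, μ(123) = 1, μ(124) = 0, μ(125) = 0, μ(126) = 0, μ(127) = -1, μ(128) = 0, μ(129) = 1, μ(130) = -1, μ(131) = -1, μ(132) = 0. Summing all 132 values: -3. (Mertens function M(x) = Σ_{n ≤ x} μ(n); on average M(x) should be small (PNT ⟺ M(x) = o(x)).)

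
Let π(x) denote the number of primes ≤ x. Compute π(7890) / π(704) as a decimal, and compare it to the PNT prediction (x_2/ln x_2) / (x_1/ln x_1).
π(7890)/π(704) = 997/126 ≈ 7.9127;  PNT prediction ≈ 8.1892.

π(704) = 126 and π(7890) = 997, so π(7890)/π(704) ≈ 7.9127. The PNT-predicted ratio is (7890/ln(7890)) / (704/ln(704)) ≈ 8.1892. The two agree to within a few percent, as expected.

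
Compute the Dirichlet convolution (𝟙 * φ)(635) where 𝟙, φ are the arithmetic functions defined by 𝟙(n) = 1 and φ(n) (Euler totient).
(𝟙 * φ)(635) = 635

Divisors of 635: [1, 5, 127, 635]. For each d | 635:
  d = 1: 𝟙(1) · φ(635/1) = 1 · 504 = 504
  d = 5: 𝟙(5) · φ(635/5) = 1 · 126 = 126
  d = 127: 𝟙(127) · φ(635/127) = 1 · 4 = 4
  d = 635: 𝟙(635) · φ(635/635) = 1 · 1 = 1
Summing: (𝟙 * φ)(635) = 504 + 126 + 4 + 1 = 635.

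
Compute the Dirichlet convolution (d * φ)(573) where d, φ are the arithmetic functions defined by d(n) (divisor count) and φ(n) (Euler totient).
(d * φ)(573) = 768

Divisors of 573: [1, 3, 191, 573]. For each d | 573:
  d = 1: d(1) · φ(573/1) = 1 · 380 = 380
  d = 3: d(3) · φ(573/3) = 2 · 190 = 380
  d = 191: d(191) · φ(573/191) = 2 · 2 = 4
  d = 573: d(573) · φ(573/573) = 4 · 1 = 4
Summing: (d * φ)(573) = 380 + 380 + 4 + 4 = 768.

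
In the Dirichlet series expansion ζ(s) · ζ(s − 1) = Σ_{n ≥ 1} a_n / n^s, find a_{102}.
σ(102) = 216

In the product (Σ m^0/m^s)(Σ k / k^s) = Σ (Σ_{d | n} d) / n^s, the coefficient of 1/n^s is σ(n) = Σ_{d | n} d. For n = 102, divisors are [1, 2, 3, 6, 17, 34, 51, 102]; summing: σ(102) = 216.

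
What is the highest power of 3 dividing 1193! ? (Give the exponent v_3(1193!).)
v_3(1193!) = 592

Legendre's formula: v_p(n!) = Σ_{k ≥ 1} ⌊n / p^k⌋. For p = 3, n = 1193, the terms are:
  ⌊1193/3^1⌋ = ⌊1193/3⌋ = 397
  ⌊1193/3^2⌋ = ⌊1193/9⌋ = 132
  ⌊1193/3^3⌋ = ⌊1193/27⌋ = 44
  ⌊1193/3^4⌋ = ⌊1193/81⌋ = 14
  ⌊1193/3^5⌋ = ⌊1193/243⌋ = 4
  ⌊1193/3^6⌋ = ⌊1193/729⌋ = 1
(the next term ⌊1193/3^7⌋ = 0, terminating the sum). Summing: v_3(1193!) = 397 + 132 + 44 + 14 + 4 + 1 = 592.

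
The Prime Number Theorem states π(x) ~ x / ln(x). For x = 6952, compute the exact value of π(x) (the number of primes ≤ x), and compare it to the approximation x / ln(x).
π(6952) = 892;  x/ln(x) ≈ 785.82;  relative error ≈ 11.90%.

Directly count primes up to 6952: π(6952) = 892. The PNT approximation gives 6952/ln(6952) ≈ 6952/8.84678 ≈ 785.82. Relative error (π(x) − x/ln(x)) / π(x) ≈ 11.90%; the approximation is known to undercount slightly (Li(x) is a better estimate).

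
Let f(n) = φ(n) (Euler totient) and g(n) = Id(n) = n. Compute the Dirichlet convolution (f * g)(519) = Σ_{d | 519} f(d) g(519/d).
(φ * Id)(519) = 1725

Divisors of 519: [1, 3, 173, 519]. For each d | 519:
  d = 1: φ(1) · Id(519/1) = 1 · 519 = 519
  d = 3: φ(3) · Id(519/3) = 2 · 173 = 346
  d = 173: φ(173) · Id(519/173) = 172 · 3 = 516
  d = 519: φ(519) · Id(519/519) = 344 · 1 = 344
Summing: (φ * Id)(519) = 519 + 346 + 516 + 344 = 1725.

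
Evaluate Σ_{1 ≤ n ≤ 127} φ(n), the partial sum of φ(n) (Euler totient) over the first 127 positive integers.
Σ_{n ≤ 127} φ(n) = 4958

Compute φ(n) for each 1 ≤ n ≤ 127: φ(1) = 1, φ(2) = 1, φ(3) = 2, φ(4) = 2, φ(5) = 4, φ(6) = 2, φ(7) = 6, φ(8) = 4, φ(9) = 6, φ(10) = 4, φ(11) = 10, φ(12) = 4, φ(13) = 12, φ(14) = 6, φ(15) = 8, φ(16) = 8, φ(17) = 16, φ(18) = 6, φ(19) = 18, φ(20) = 8, φ(21) = 12, φ(22) = 10, φ(23) = 22, φ(24) = 8, φ(25) = 20, φ(26) = 12, φ(27) = 18, φ(28) = 12, φ(29) = 28, φ(30) = 8, φ(31) = 30, φ(32) = 16, φ(33) = 20, φ(34) = 16, φ(35) = 24, φ(36) = 12, φ(37) = 36, φ(38) = 18, φ(39) = 24, φ(40) = 16, φ(41) = 40, φ(42) = 12, φ(43) = 42, φ(44) = 20, φ(45) = 24, φ(46) = 22, φ(47) = 46, φ(48) = 16, φ(49) = 42, φ(50) = 20, φ(51) = 32, φ(52) = 24, φ(53) = 52, φ(54) = 18, φ(55) = 40, φ(56) = 24, φ(57) = 36, φ(58) = 28, φ(59) = 58, φ(60) = 16, φ(61) = 60, φ(62) = 30, φ(63) = 36, φ(64) = 32, φ(65) = 48, φ(66) = 20, φ(67) = 66, φ(68) = 32, φ(69) = 44, φ(70) = 24, φ(71) = 70, φ(72) = 24, φ(73) = 72, φ(74) = 36, φ(75) = 40, φ(76) = 36, φ(77) = 60, φ(78) = 24, φ(79) = 78, φ(80) = 32, φ(81) = 54, φ(82) = 40, φ(83) = 82, φ(84) = 24, φ(85) = 64, φ(86) = 42, φ(87) = 56, φ(88) = 40, φ(89) = 88, φ(90) = 24, φ(91) = 72, φ(92) = 44, φ(93) = 60, φ(94) = 46, φ(95) = 72, φ(96) = 32, φ(97) = 96, φ(98) = 42, φ(99) = 60, φ(100) = 40, φ(101) = 100, φ(102) = 32, φ(103) = 102, φ(104) = 48, φ(105) = 48, φ(106) = 52, φ(107) = 106, φ(108) = 36, φ(109) = 108, φ(110) = 40, φ(111) = 72, φ(112) = 48, φ(113) = 112, φ(114) = 36, φ(115) = 88, φ(116) = 56, φ(117) = 72, φ(118) = 58, φ(119) = 96, φ(120) = 32, φ(121) = 110, φ(122) = 60, φ(123) = 80, φ(124) = 60, φ(125) = 100, φ(126) = 36, φ(127) = 126. Summing all 127 values: 4958. (Average order: Σ_{n ≤ x} φ(n) ~ (3/π²) x². For x = 127, (3/π²)·127² ≈ 4902.63.)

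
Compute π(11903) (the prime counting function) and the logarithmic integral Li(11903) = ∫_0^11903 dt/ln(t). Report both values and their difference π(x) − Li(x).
π(11903) = 1426;  Li(11903) ≈ 1450.77;  π(x) − Li(x) ≈ -24.77.

Direct count of primes ≤ 11903 gives π(11903) = 1426. Numerical evaluation of the logarithmic integral gives Li(11903) ≈ 1450.77. The difference π(x) − Li(x) ≈ -24.77 is typically negative for small/moderate x (Li(x) overestimates), though Littlewood's theorem shows this sign changes infinitely often.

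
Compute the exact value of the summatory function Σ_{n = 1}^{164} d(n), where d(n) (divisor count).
Σ_{n ≤ 164} d(n) = 864

Compute d(n) for each 1 ≤ n ≤ 164: d(1) = 1, d(2) = 2, d(3) = 2, d(4) = 3, d(5) = 2, d(6) = 4, d(7) = 2, d(8) = 4, d(9) = 3, d(10) = 4, d(11) = 2, d(12) = 6, d(13) = 2, d(14) = 4, d(15) = 4, d(16) = 5, d(17) = 2, d(18) = 6, d(19) = 2, d(20) = 6, d(21) = 4, d(22) = 4, d(23) = 2, d(24) = 8, d(25) = 3, d(26) = 4, d(27) = 4, d(28) = 6, d(29) = 2, d(30) = 8, d(31) = 2, d(32) = 6, d(33) = 4, d(34) = 4, d(35) = 4, d(36) = 9, d(37) = 2, d(38) = 4, d(39) = 4, d(40) = 8, d(41) = 2, d(42) = 8, d(43) = 2, d(44) = 6, d(45) = 6, d(46) = 4, d(47) = 2, d(48) = 10, d(49) = 3, d(50) = 6, d(51) = 4, d(52) = 6, d(53) = 2, d(54) = 8, d(55) = 4, d(56) = 8, d(57) = 4, d(58) = 4, d(59) = 2, d(60) = 12, d(61) = 2, d(62) = 4, d(63) = 6, d(64) = 7, d(65) = 4, d(66) = 8, d(67) = 2, d(68) = 6, d(69) = 4, d(70) = 8, d(71) = 2, d(72) = 12, d(73) = 2, d(74) = 4, d(75) = 6, d(76) = 6, d(77) = 4, d(78) = 8, d(79) = 2, d(80) = 10, d(81) = 5, d(82) = 4, d(83) = 2, d(84) = 12, d(85) = 4, d(86) = 4, d(87) = 4, d(88) = 8, d(89) = 2, d(90) = 12, d(91) = 4, d(92) = 6, d(93) = 4, d(94) = 4, d(95) = 4, d(96) = 12, d(97) = 2, d(98) = 6, d(99) = 6, d(100) = 9, d(101) = 2, d(102) = 8, d(103) = 2, d(104) = 8, d(105) = 8, d(106) = 4, d(107) = 2, d(108) = 12, d(109) = 2, d(110) = 8, d(111) = 4, d(112) = 10, d(113) = 2, d(114) = 8, d(115) = 4, d(116) = 6, d(117) = 6, d(118) = 4, d(119) = 4, d(120) = 16, d(121) = 3, d(122) = 4, d(123) = 4, d(124) = 6, d(125) = 4, d(126) = 12, d(127) = 2, d(128) = 8, d(129) = 4, d(130) = 8, d(131) = 2, d(132) = 12, d(133) = 4, d(134) = 4, d(135) = 8, d(136) = 8, d(137) = 2, d(138) = 8, d(139) = 2, d(140) = 12, d(141) = 4, d(142) = 4, d(143) = 4, d(144) = 15, d(145) = 4, d(146) = 4, d(147) = 6, d(148) = 6, d(149) = 2, d(150) = 12, d(151) = 2, d(152) = 8, d(153) = 6, d(154) = 8, d(155) = 4, d(156) = 12, d(157) = 2, d(158) = 4, d(159) = 4, d(160) = 12, d(161) = 4, d(162) = 10, d(163) = 2, d(164) = 6. Summing all 164 values: 864. (Dirichlet's divisor formula: Σ_{n ≤ x} d(n) = x ln(x) + (2γ − 1) x + O(√x). For x = 164, the asymptotic estimate is ≈ 861.70.)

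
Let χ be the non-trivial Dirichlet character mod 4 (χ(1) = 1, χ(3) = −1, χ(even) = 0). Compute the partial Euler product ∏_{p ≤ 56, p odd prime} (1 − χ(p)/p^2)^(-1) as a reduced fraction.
∏ = 6080498115610191266973991/6635764829241999360000000

The odd primes p ≤ 56 are [3, 5, 7, 11, 13, 17, 19, 23, 29, 31, 37, 41, 43, 47, 53]. For each, χ(p) = 1 if p ≡ 1 mod 4, χ(p) = −1 if p ≡ 3 mod 4. Taking (1 − χ(p)/p^2)^(-1) = p^2/(p^2 − χ(p)): (1 − (-1)/3^2)^(-1) · (1 − (1)/5^2)^(-1) · (1 − (-1)/7^2)^(-1) · (1 − (-1)/11^2)^(-1) · (1 − (1)/13^2)^(-1) · (1 − (1)/17^2)^(-1) · (1 − (-1)/19^2)^(-1) · (1 − (-1)/23^2)^(-1) · (1 − (1)/29^2)^(-1) · (1 − (-1)/31^2)^(-1) · (1 − (1)/37^2)^(-1) · (1 − (1)/41^2)^(-1) · (1 − (-1)/43^2)^(-1) · (1 − (-1)/47^2)^(-1) · (1 − (1)/53^2)^(-1) = 6080498115610191266973991/6635764829241999360000000.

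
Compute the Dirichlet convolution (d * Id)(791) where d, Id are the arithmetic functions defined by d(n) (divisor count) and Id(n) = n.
(d * Id)(791) = 1035

Divisors of 791: [1, 7, 113, 791]. For each d | 791:
  d = 1: d(1) · Id(791/1) = 1 · 791 = 791
  d = 7: d(7) · Id(791/7) = 2 · 113 = 226
  d = 113: d(113) · Id(791/113) = 2 · 7 = 14
  d = 791: d(791) · Id(791/791) = 4 · 1 = 4
Summing: (d * Id)(791) = 791 + 226 + 14 + 4 = 1035.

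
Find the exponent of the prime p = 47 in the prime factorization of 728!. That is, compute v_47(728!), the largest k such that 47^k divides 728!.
v_47(728!) = 15

Legendre's formula: v_p(n!) = Σ_{k ≥ 1} ⌊n / p^k⌋. For p = 47, n = 728, the terms are:
  ⌊728/47^1⌋ = ⌊728/47⌋ = 15
(the next term ⌊728/47^2⌋ = 0, terminating the sum). Summing: v_47(728!) = 15 = 15.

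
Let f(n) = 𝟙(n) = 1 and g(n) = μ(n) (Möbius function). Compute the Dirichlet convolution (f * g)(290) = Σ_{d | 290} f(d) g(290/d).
(𝟙 * μ)(290) = 0

Divisors of 290: [1, 2, 5, 10, 29, 58, 145, 290]. For each d | 290:
  d = 1: 𝟙(1) · μ(290/1) = 1 · -1 = -1
  d = 2: 𝟙(2) · μ(290/2) = 1 · 1 = 1
  d = 5: 𝟙(5) · μ(290/5) = 1 · 1 = 1
  d = 10: 𝟙(10) · μ(290/10) = 1 · -1 = -1
  d = 29: 𝟙(29) · μ(290/29) = 1 · 1 = 1
  d = 58: 𝟙(58) · μ(290/58) = 1 · -1 = -1
  d = 145: 𝟙(145) · μ(290/145) = 1 · -1 = -1
  d = 290: 𝟙(290) · μ(290/290) = 1 · 1 = 1
Summing: (𝟙 * μ)(290) = -1 + 1 + 1 + -1 + 1 + -1 + -1 + 1 = 0.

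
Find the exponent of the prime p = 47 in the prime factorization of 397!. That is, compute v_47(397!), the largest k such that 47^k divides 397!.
v_47(397!) = 8

Legendre's formula: v_p(n!) = Σ_{k ≥ 1} ⌊n / p^k⌋. For p = 47, n = 397, the terms are:
  ⌊397/47^1⌋ = ⌊397/47⌋ = 8
(the next term ⌊397/47^2⌋ = 0, terminating the sum). Summing: v_47(397!) = 8 = 8.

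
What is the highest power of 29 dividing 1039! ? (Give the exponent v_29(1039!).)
v_29(1039!) = 36

Legendre's formula: v_p(n!) = Σ_{k ≥ 1} ⌊n / p^k⌋. For p = 29, n = 1039, the terms are:
  ⌊1039/29^1⌋ = ⌊1039/29⌋ = 35
  ⌊1039/29^2⌋ = ⌊1039/841⌋ = 1
(the next term ⌊1039/29^3⌋ = 0, terminating the sum). Summing: v_29(1039!) = 35 + 1 = 36.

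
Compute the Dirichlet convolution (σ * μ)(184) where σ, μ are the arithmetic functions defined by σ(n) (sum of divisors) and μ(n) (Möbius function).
(σ * μ)(184) = 184

Divisors of 184: [1, 2, 4, 8, 23, 46, 92, 184]. For each d | 184:
  d = 1: σ(1) · μ(184/1) = 1 · 0 = 0
  d = 2: σ(2) · μ(184/2) = 3 · 0 = 0
  d = 4: σ(4) · μ(184/4) = 7 · 1 = 7
  d = 8: σ(8) · μ(184/8) = 15 · -1 = -15
  d = 23: σ(23) · μ(184/23) = 24 · 0 = 0
  d = 46: σ(46) · μ(184/46) = 72 · 0 = 0
  d = 92: σ(92) · μ(184/92) = 168 · -1 = -168
  d = 184: σ(184) · μ(184/184) = 360 · 1 = 360
Summing: (σ * μ)(184) = 0 + 0 + 7 + -15 + 0 + 0 + -168 + 360 = 184.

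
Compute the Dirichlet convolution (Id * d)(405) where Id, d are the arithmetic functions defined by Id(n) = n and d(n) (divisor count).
(Id * d)(405) = 1253

Divisors of 405: [1, 3, 5, 9, 15, 27, 45, 81, 135, 405]. For each d | 405:
  d = 1: Id(1) · d(405/1) = 1 · 10 = 10
  d = 3: Id(3) · d(405/3) = 3 · 8 = 24
  d = 5: Id(5) · d(405/5) = 5 · 5 = 25
  d = 9: Id(9) · d(405/9) = 9 · 6 = 54
  d = 15: Id(15) · d(405/15) = 15 · 4 = 60
  d = 27: Id(27) · d(405/27) = 27 · 4 = 108
  d = 45: Id(45) · d(405/45) = 45 · 3 = 135
  d = 81: Id(81) · d(405/81) = 81 · 2 = 162
  d = 135: Id(135) · d(405/135) = 135 · 2 = 270
  d = 405: Id(405) · d(405/405) = 405 · 1 = 405
Summing: (Id * d)(405) = 10 + 24 + 25 + 54 + 60 + 108 + 135 + 162 + 270 + 405 = 1253.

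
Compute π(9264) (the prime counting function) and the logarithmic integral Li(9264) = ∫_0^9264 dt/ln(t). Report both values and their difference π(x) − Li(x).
π(9264) = 1147;  Li(9264) ≈ 1165.90;  π(x) − Li(x) ≈ -18.90.

Direct count of primes ≤ 9264 gives π(9264) = 1147. Numerical evaluation of the logarithmic integral gives Li(9264) ≈ 1165.90. The difference π(x) − Li(x) ≈ -18.90 is typically negative for small/moderate x (Li(x) overestimates), though Littlewood's theorem shows this sign changes infinitely often.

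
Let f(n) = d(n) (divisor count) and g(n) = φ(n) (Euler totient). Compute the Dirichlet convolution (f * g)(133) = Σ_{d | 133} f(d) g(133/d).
(d * φ)(133) = 160

Divisors of 133: [1, 7, 19, 133]. For each d | 133:
  d = 1: d(1) · φ(133/1) = 1 · 108 = 108
  d = 7: d(7) · φ(133/7) = 2 · 18 = 36
  d = 19: d(19) · φ(133/19) = 2 · 6 = 12
  d = 133: d(133) · φ(133/133) = 4 · 1 = 4
Summing: (d * φ)(133) = 108 + 36 + 12 + 4 = 160.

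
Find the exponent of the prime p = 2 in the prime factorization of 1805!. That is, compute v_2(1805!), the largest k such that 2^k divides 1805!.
v_2(1805!) = 1799

Legendre's formula: v_p(n!) = Σ_{k ≥ 1} ⌊n / p^k⌋. For p = 2, n = 1805, the terms are:
  ⌊1805/2^1⌋ = ⌊1805/2⌋ = 902
  ⌊1805/2^2⌋ = ⌊1805/4⌋ = 451
  ⌊1805/2^3⌋ = ⌊1805/8⌋ = 225
  ⌊1805/2^4⌋ = ⌊1805/16⌋ = 112
  ⌊1805/2^5⌋ = ⌊1805/32⌋ = 56
  ⌊1805/2^6⌋ = ⌊1805/64⌋ = 28
  ⌊1805/2^7⌋ = ⌊1805/128⌋ = 14
  ⌊1805/2^8⌋ = ⌊1805/256⌋ = 7
  ⌊1805/2^9⌋ = ⌊1805/512⌋ = 3
  ⌊1805/2^10⌋ = ⌊1805/1024⌋ = 1
(the next term ⌊1805/2^11⌋ = 0, terminating the sum). Summing: v_2(1805!) = 902 + 451 + 225 + 112 + 56 + 28 + 14 + 7 + 3 + 1 = 1799.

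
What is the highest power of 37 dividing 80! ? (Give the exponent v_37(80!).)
v_37(80!) = 2

Legendre's formula: v_p(n!) = Σ_{k ≥ 1} ⌊n / p^k⌋. For p = 37, n = 80, the terms are:
  ⌊80/37^1⌋ = ⌊80/37⌋ = 2
(the next term ⌊80/37^2⌋ = 0, terminating the sum). Summing: v_37(80!) = 2 = 2.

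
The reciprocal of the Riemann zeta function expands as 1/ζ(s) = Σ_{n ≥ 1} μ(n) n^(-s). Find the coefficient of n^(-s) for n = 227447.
μ(227447) = 1

Factor n = 227447 = 11 · 23 · 29 · 31. μ(n) = 0 if any exponent ≥ 2 (not squarefree); otherwise μ(n) = (−1)^{ω(n)} where ω(n) is the number of distinct prime factors. Applying: μ(227447) = 1.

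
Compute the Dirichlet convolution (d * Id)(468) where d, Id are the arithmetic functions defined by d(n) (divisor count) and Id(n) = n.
(d * Id)(468) = 2970

Divisors of 468: [1, 2, 3, 4, 6, 9, 12, 13, 18, 26, 36, 39, 52, 78, 117, 156, 234, 468]. For each d | 468:
  d = 1: d(1) · Id(468/1) = 1 · 468 = 468
  d = 2: d(2) · Id(468/2) = 2 · 234 = 468
  d = 3: d(3) · Id(468/3) = 2 · 156 = 312
  d = 4: d(4) · Id(468/4) = 3 · 117 = 351
  d = 6: d(6) · Id(468/6) = 4 · 78 = 312
  d = 9: d(9) · Id(468/9) = 3 · 52 = 156
  d = 12: d(12) · Id(468/12) = 6 · 39 = 234
  d = 13: d(13) · Id(468/13) = 2 · 36 = 72
  d = 18: d(18) · Id(468/18) = 6 · 26 = 156
  d = 26: d(26) · Id(468/26) = 4 · 18 = 72
  d = 36: d(36) · Id(468/36) = 9 · 13 = 117
  d = 39: d(39) · Id(468/39) = 4 · 12 = 48
  d = 52: d(52) · Id(468/52) = 6 · 9 = 54
  d = 78: d(78) · Id(468/78) = 8 · 6 = 48
  d = 117: d(117) · Id(468/117) = 6 · 4 = 24
  d = 156: d(156) · Id(468/156) = 12 · 3 = 36
  d = 234: d(234) · Id(468/234) = 12 · 2 = 24
  d = 468: d(468) · Id(468/468) = 18 · 1 = 18
Summing: (d * Id)(468) = 468 + 468 + 312 + 351 + 312 + 156 + 234 + 72 + 156 + 72 + 117 + 48 + 54 + 48 + 24 + 36 + 24 + 18 = 2970.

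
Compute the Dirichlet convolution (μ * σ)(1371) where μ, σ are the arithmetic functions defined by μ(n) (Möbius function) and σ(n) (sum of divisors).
(μ * σ)(1371) = 1371

Divisors of 1371: [1, 3, 457, 1371]. For each d | 1371:
  d = 1: μ(1) · σ(1371/1) = 1 · 1832 = 1832
  d = 3: μ(3) · σ(1371/3) = -1 · 458 = -458
  d = 457: μ(457) · σ(1371/457) = -1 · 4 = -4
  d = 1371: μ(1371) · σ(1371/1371) = 1 · 1 = 1
Summing: (μ * σ)(1371) = 1832 + -458 + -4 + 1 = 1371.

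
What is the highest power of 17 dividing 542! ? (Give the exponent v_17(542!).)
v_17(542!) = 32

Legendre's formula: v_p(n!) = Σ_{k ≥ 1} ⌊n / p^k⌋. For p = 17, n = 542, the terms are:
  ⌊542/17^1⌋ = ⌊542/17⌋ = 31
  ⌊542/17^2⌋ = ⌊542/289⌋ = 1
(the next term ⌊542/17^3⌋ = 0, terminating the sum). Summing: v_17(542!) = 31 + 1 = 32.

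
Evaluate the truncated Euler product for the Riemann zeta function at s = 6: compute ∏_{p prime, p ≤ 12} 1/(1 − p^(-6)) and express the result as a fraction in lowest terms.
∏ = 271270278125/266645897856

The primes p ≤ 12 are [2, 3, 5, 7, 11]. For each prime, (1 − 1/p^6)^(-1) = p^6 / (p^6 − 1). The product is (1 − 1/2^6)^(-1), (1 − 1/3^6)^(-1), (1 − 1/5^6)^(-1), (1 − 1/7^6)^(-1), (1 − 1/11^6)^(-1) = ∏ p^6 / (p^6 − 1) = 271270278125/266645897856.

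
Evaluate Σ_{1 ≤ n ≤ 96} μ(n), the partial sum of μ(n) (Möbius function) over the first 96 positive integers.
Σ_{n ≤ 96} μ(n) = 2

Compute μ(n) for each 1 ≤ n ≤ 96: μ(1) = 1, μ(2) = -1, μ(3) = -1, μ(4) = 0, μ(5) = -1, μ(6) = 1, μ(7) = -1, μ(8) = 0, μ(9) = 0, μ(10) = 1, μ(11) = -1, μ(12) = 0, μ(13) = -1, μ(14) = 1, μ(15) = 1, μ(16) = 0, μ(17) = -1, μ(18) = 0, μ(19) = -1, μ(20) = 0, μ(21) = 1, μ(22) = 1, μ(23) = -1, μ(24) = 0, μ(25) = 0, μ(26) = 1, μ(27) = 0, μ(28) = 0, μ(29) = -1, μ(30) = -1, μ(31) = -1, μ(32) = 0, μ(33) = 1, μ(34) = 1, μ(35) = 1, μ(36) = 0, μ(37) = -1, μ(38) = 1, μ(39) = 1, μ(40) = 0, μ(41) = -1, μ(42) = -1, μ(43) = -1, μ(44) = 0, μ(45) = 0, μ(46) = 1, μ(47) = -1, μ(48) = 0, μ(49) = 0, μ(50) = 0, μ(51) = 1, μ(52) = 0, μ(53) = -1, μ(54) = 0, μ(55) = 1, μ(56) = 0, μ(57) = 1, μ(58) = 1, μ(59) = -1, μ(60) = 0, μ(61) = -1, μ(62) = 1, μ(63) = 0, μ(64) = 0, μ(65) = 1, μ(66) = -1, μ(67) = -1, μ(68) = 0, μ(69) = 1, μ(70) = -1, μ(71) = -1, μ(72) = 0, μ(73) = -1, μ(74) = 1, μ(75) = 0, μ(76) = 0, μ(77) = 1, μ(78) = -1, μ(79) = -1, μ(80) = 0, μ(81) = 0, μ(82) = 1, μ(83) = -1, μ(84) = 0, μ(85) = 1, μ(86) = 1, μ(87) = 1, μ(88) = 0, μ(89) = -1, μ(90) = 0, μ(91) = 1, μ(92) = 0, μ(93) = 1, μ(94) = 1, μ(95) = 1, μ(96) = 0. Summing all 96 values: 2. (Mertens function M(x) = Σ_{n ≤ x} μ(n); on average M(x) should be small (PNT ⟺ M(x) = o(x)).)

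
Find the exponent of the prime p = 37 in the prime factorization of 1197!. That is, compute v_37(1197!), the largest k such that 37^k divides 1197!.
v_37(1197!) = 32

Legendre's formula: v_p(n!) = Σ_{k ≥ 1} ⌊n / p^k⌋. For p = 37, n = 1197, the terms are:
  ⌊1197/37^1⌋ = ⌊1197/37⌋ = 32
(the next term ⌊1197/37^2⌋ = 0, terminating the sum). Summing: v_37(1197!) = 32 = 32.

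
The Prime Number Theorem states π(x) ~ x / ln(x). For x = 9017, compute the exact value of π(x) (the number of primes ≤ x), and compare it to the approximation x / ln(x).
π(9017) = 1121;  x/ln(x) ≈ 990.13;  relative error ≈ 11.67%.

Directly count primes up to 9017: π(9017) = 1121. The PNT approximation gives 9017/ln(9017) ≈ 9017/9.10687 ≈ 990.13. Relative error (π(x) − x/ln(x)) / π(x) ≈ 11.67%; the approximation is known to undercount slightly (Li(x) is a better estimate).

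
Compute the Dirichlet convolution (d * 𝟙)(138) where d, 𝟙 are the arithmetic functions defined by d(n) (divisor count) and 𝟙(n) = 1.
(d * 𝟙)(138) = 27

Divisors of 138: [1, 2, 3, 6, 23, 46, 69, 138]. For each d | 138:
  d = 1: d(1) · 𝟙(138/1) = 1 · 1 = 1
  d = 2: d(2) · 𝟙(138/2) = 2 · 1 = 2
  d = 3: d(3) · 𝟙(138/3) = 2 · 1 = 2
  d = 6: d(6) · 𝟙(138/6) = 4 · 1 = 4
  d = 23: d(23) · 𝟙(138/23) = 2 · 1 = 2
  d = 46: d(46) · 𝟙(138/46) = 4 · 1 = 4
  d = 69: d(69) · 𝟙(138/69) = 4 · 1 = 4
  d = 138: d(138) · 𝟙(138/138) = 8 · 1 = 8
Summing: (d * 𝟙)(138) = 1 + 2 + 2 + 4 + 2 + 4 + 4 + 8 = 27.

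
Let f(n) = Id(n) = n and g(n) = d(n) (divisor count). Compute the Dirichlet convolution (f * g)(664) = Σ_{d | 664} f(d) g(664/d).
(Id * d)(664) = 2210

Divisors of 664: [1, 2, 4, 8, 83, 166, 332, 664]. For each d | 664:
  d = 1: Id(1) · d(664/1) = 1 · 8 = 8
  d = 2: Id(2) · d(664/2) = 2 · 6 = 12
  d = 4: Id(4) · d(664/4) = 4 · 4 = 16
  d = 8: Id(8) · d(664/8) = 8 · 2 = 16
  d = 83: Id(83) · d(664/83) = 83 · 4 = 332
  d = 166: Id(166) · d(664/166) = 166 · 3 = 498
  d = 332: Id(332) · d(664/332) = 332 · 2 = 664
  d = 664: Id(664) · d(664/664) = 664 · 1 = 664
Summing: (Id * d)(664) = 8 + 12 + 16 + 16 + 332 + 498 + 664 + 664 = 2210.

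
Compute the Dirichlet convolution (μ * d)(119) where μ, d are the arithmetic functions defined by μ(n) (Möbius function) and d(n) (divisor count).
(μ * d)(119) = 1

Divisors of 119: [1, 7, 17, 119]. For each d | 119:
  d = 1: μ(1) · d(119/1) = 1 · 4 = 4
  d = 7: μ(7) · d(119/7) = -1 · 2 = -2
  d = 17: μ(17) · d(119/17) = -1 · 2 = -2
  d = 119: μ(119) · d(119/119) = 1 · 1 = 1
Summing: (μ * d)(119) = 4 + -2 + -2 + 1 = 1.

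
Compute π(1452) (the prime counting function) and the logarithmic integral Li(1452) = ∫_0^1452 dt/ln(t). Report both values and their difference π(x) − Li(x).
π(1452) = 230;  Li(1452) ≈ 241.23;  π(x) − Li(x) ≈ -11.23.

Direct count of primes ≤ 1452 gives π(1452) = 230. Numerical evaluation of the logarithmic integral gives Li(1452) ≈ 241.23. The difference π(x) − Li(x) ≈ -11.23 is typically negative for small/moderate x (Li(x) overestimates), though Littlewood's theorem shows this sign changes infinitely often.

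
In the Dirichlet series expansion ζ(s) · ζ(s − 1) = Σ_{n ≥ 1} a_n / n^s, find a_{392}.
σ(392) = 855

In the product (Σ m^0/m^s)(Σ k / k^s) = Σ (Σ_{d | n} d) / n^s, the coefficient of 1/n^s is σ(n) = Σ_{d | n} d. For n = 392, divisors are [1, 2, 4, 7, 8, 14, 28, 49, 56, 98, 196, 392]; summing: σ(392) = 855.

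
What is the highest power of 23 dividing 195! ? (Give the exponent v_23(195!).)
v_23(195!) = 8

Legendre's formula: v_p(n!) = Σ_{k ≥ 1} ⌊n / p^k⌋. For p = 23, n = 195, the terms are:
  ⌊195/23^1⌋ = ⌊195/23⌋ = 8
(the next term ⌊195/23^2⌋ = 0, terminating the sum). Summing: v_23(195!) = 8 = 8.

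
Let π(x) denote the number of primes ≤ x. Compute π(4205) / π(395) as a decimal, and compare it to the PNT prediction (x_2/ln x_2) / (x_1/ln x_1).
π(4205)/π(395) = 575/77 ≈ 7.4675;  PNT prediction ≈ 7.6280.

π(395) = 77 and π(4205) = 575, so π(4205)/π(395) ≈ 7.4675. The PNT-predicted ratio is (4205/ln(4205)) / (395/ln(395)) ≈ 7.6280. The two agree to within a few percent, as expected.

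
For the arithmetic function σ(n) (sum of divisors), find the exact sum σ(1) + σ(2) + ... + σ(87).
Σ_{n ≤ 87} σ(n) = 6229

Compute σ(n) for each 1 ≤ n ≤ 87: σ(1) = 1, σ(2) = 3, σ(3) = 4, σ(4) = 7, σ(5) = 6, σ(6) = 12, σ(7) = 8, σ(8) = 15, σ(9) = 13, σ(10) = 18, σ(11) = 12, σ(12) = 28, σ(13) = 14, σ(14) = 24, σ(15) = 24, σ(16) = 31, σ(17) = 18, σ(18) = 39, σ(19) = 20, σ(20) = 42, σ(21) = 32, σ(22) = 36, σ(23) = 24, σ(24) = 60, σ(25) = 31, σ(26) = 42, σ(27) = 40, σ(28) = 56, σ(29) = 30, σ(30) = 72, σ(31) = 32, σ(32) = 63, σ(33) = 48, σ(34) = 54, σ(35) = 48, σ(36) = 91, σ(37) = 38, σ(38) = 60, σ(39) = 56, σ(40) = 90, σ(41) = 42, σ(42) = 96, σ(43) = 44, σ(44) = 84, σ(45) = 78, σ(46) = 72, σ(47) = 48, σ(48) = 124, σ(49) = 57, σ(50) = 93, σ(51) = 72, σ(52) = 98, σ(53) = 54, σ(54) = 120, σ(55) = 72, σ(56) = 120, σ(57) = 80, σ(58) = 90, σ(59) = 60, σ(60) = 168, σ(61) = 62, σ(62) = 96, σ(63) = 104, σ(64) = 127, σ(65) = 84, σ(66) = 144, σ(67) = 68, σ(68) = 126, σ(69) = 96, σ(70) = 144, σ(71) = 72, σ(72) = 195, σ(73) = 74, σ(74) = 114, σ(75) = 124, σ(76) = 140, σ(77) = 96, σ(78) = 168, σ(79) = 80, σ(80) = 186, σ(81) = 121, σ(82) = 126, σ(83) = 84, σ(84) = 224, σ(85) = 108, σ(86) = 132, σ(87) = 120. Summing all 87 values: 6229. (Average order: Σ_{n ≤ x} σ(n) ~ (π²/12) x². For x = 87, (π²/12)·87² ≈ 6225.25.)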